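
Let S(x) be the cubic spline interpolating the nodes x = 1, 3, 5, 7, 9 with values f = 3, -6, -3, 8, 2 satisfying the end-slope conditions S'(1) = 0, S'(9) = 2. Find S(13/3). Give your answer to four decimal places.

With σ_i denoting the second derivative at x_i, h_i = 2, 2, 2, 2, and Δ_i = (y_(i+1) − y_i)/h_i = -9/2, 3/2, 11/2, -3:
  2·σ_0 + 8·σ_1 + 2·σ_2 = 6(Δ_1 - Δ_0) = 36
  2·σ_1 + 8·σ_2 + 2·σ_3 = 6(Δ_2 - Δ_1) = 24
  2·σ_2 + 8·σ_3 + 2·σ_4 = 6(Δ_3 - Δ_2) = -51
Clamped end conditions give two more equations: 2h_0·σ_0 + h_0·σ_1 = 6(Δ_0 - S'(1)) = -27 and h_3·σ_3 + 2h_3·σ_4 = 6(S'(9) - Δ_3) = 30.
Solving the tridiagonal system: σ_0 = -155/16, σ_1 = 47/8, σ_2 = 67/16, σ_3 = -85/8, σ_4 = 205/16.
On [3, 5], S(x) = -6 - 61/16·(x - 3) + 47/16·(x - 3)² - 9/64·(x - 3)³.
With (x - 3) = 4/3: S(13/3) = -223/36.

-6.1944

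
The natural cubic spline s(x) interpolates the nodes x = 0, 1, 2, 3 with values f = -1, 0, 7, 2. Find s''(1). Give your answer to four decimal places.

14.4000

Write M_i for s''(x_i). With h_i = 1, 1, 1 and divided differences Δ_i = 1, 7, -5, the continuity of s' gives the tridiagonal system
  1·M_0 + 4·M_1 + 1·M_2 = 6(Δ_1 - Δ_0) = 36
  1·M_1 + 4·M_2 + 1·M_3 = 6(Δ_2 - Δ_1) = -72
Natural end conditions: M_0 = M_3 = 0.
Hence M_0 = 0, M_1 = 72/5, M_2 = -108/5, M_3 = 0.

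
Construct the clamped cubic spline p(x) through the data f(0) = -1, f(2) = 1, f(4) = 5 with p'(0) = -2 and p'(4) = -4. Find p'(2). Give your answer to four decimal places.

3.7500

With M_i denoting the second derivative at x_i, h_i = 2, 2, and Δ_i = (y_(i+1) − y_i)/h_i = 1, 2:
  2·M_0 + 8·M_1 + 2·M_2 = 6(Δ_1 - Δ_0) = 6
Clamped end conditions give two more equations: 2h_0·M_0 + h_0·M_1 = 6(Δ_0 - p'(0)) = 18 and h_1·M_1 + 2h_1·M_2 = 6(p'(4) - Δ_1) = -36.
Forward elimination and back-substitution give M_0 = 13/4, M_1 = 5/2, M_2 = -41/4.
On [2, 4], p'(x) = b_1 + 2c_1·(x - 2) + 3d_1·(x - 2)² with b_1 = Δ_1 - h_1(2M_1 + M_2)/6 = 15/4, c_1 = M_1/2 = 5/4, d_1 = (M_2 - M_1)/(6h_1) = -17/16. So p'(2) = 15/4.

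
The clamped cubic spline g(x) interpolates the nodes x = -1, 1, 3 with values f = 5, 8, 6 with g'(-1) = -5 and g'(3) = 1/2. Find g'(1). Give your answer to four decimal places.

1.5000

Let σ_i = g''(x_i). Step sizes h_i = 2, 2; slopes of the chords Δ_i = (y_(i+1) - y_i)/h_i = 3/2, -1.
  2·σ_0 + 8·σ_1 + 2·σ_2 = 6(Δ_1 - Δ_0) = -15
Clamped end conditions give two more equations: 2h_0·σ_0 + h_0·σ_1 = 6(Δ_0 - g'(-1)) = 39 and h_1·σ_1 + 2h_1·σ_2 = 6(g'(3) - Δ_1) = 9.
Forward elimination and back-substitution give σ_0 = 13, σ_1 = -13/2, σ_2 = 11/2.
On [1, 3], g'(x) = b_1 + 2c_1·(x - 1) + 3d_1·(x - 1)² with b_1 = Δ_1 - h_1(2σ_1 + σ_2)/6 = 3/2, c_1 = σ_1/2 = -13/4, d_1 = (σ_2 - σ_1)/(6h_1) = 1. So g'(1) = 3/2.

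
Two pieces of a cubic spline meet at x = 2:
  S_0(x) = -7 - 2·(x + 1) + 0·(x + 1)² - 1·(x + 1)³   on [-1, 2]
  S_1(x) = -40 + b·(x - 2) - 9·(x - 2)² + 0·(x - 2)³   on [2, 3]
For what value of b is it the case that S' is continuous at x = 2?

S_0'(x) = -2 + 0·(x + 1) - 3·(x + 1)², so S_0'(2) = -29. On the right, S_1'(2) = b, so b = -29.

-29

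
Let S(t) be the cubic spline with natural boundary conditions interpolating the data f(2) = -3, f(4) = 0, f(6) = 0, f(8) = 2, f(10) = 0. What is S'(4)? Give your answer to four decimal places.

With m_i denoting the second derivative at x_i, h_i = 2, 2, 2, 2, and Δ_i = (y_(i+1) − y_i)/h_i = 3/2, 0, 1, -1:
  2·m_0 + 8·m_1 + 2·m_2 = 6(Δ_1 - Δ_0) = -9
  2·m_1 + 8·m_2 + 2·m_3 = 6(Δ_2 - Δ_1) = 6
  2·m_2 + 8·m_3 + 2·m_4 = 6(Δ_3 - Δ_2) = -12
Natural end conditions: m_0 = m_4 = 0.
Forward elimination and back-substitution give m_0 = 0, m_1 = -171/112, m_2 = 45/28, m_3 = -213/112, m_4 = 0.
On [4, 6], S'(t) = b_1 + 2c_1·(t - 4) + 3d_1·(t - 4)² with b_1 = Δ_1 - h_1(2m_1 + m_2)/6 = 27/56, c_1 = m_1/2 = -171/224, d_1 = (m_2 - m_1)/(6h_1) = 117/448. So S'(4) = 27/56.

0.4821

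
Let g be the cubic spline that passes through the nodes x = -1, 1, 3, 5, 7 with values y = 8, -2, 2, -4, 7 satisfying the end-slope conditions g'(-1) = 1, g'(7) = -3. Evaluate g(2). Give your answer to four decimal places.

Write m_i for g''(x_i). With h_i = 2, 2, 2, 2 and divided differences Δ_i = -5, 2, -3, 11/2, the continuity of g' gives the tridiagonal system
  2·m_0 + 8·m_1 + 2·m_2 = 6(Δ_1 - Δ_0) = 42
  2·m_1 + 8·m_2 + 2·m_3 = 6(Δ_2 - Δ_1) = -30
  2·m_2 + 8·m_3 + 2·m_4 = 6(Δ_3 - Δ_2) = 51
Clamped end conditions give two more equations: 2h_0·m_0 + h_0·m_1 = 6(Δ_0 - g'(-1)) = -36 and h_3·m_3 + 2h_3·m_4 = 6(g'(7) - Δ_3) = -51.
Solving: m_0 = -1649/112, m_1 = 641/56, m_2 = -161/16, m_3 = 773/56, m_4 = -2201/112.
On [1, 3], g(x) = -2 - 255/112·(x - 1) + 641/112·(x - 1)² - 803/448·(x - 1)³.
With (x - 1) = 1: g(2) = -155/448.

-0.3460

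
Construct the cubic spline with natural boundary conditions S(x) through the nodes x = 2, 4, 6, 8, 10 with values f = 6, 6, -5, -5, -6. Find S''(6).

Write M_i for S''(x_i). With h_i = 2, 2, 2, 2 and divided differences Δ_i = 0, -11/2, 0, -1/2, the continuity of S' gives the tridiagonal system
  2·M_0 + 8·M_1 + 2·M_2 = 6(Δ_1 - Δ_0) = -33
  2·M_1 + 8·M_2 + 2·M_3 = 6(Δ_2 - Δ_1) = 33
  2·M_2 + 8·M_3 + 2·M_4 = 6(Δ_3 - Δ_2) = -3
Natural end conditions: M_0 = M_4 = 0.
Solving: M_0 = 0, M_1 = -45/8, M_2 = 6, M_3 = -15/8, M_4 = 0.

6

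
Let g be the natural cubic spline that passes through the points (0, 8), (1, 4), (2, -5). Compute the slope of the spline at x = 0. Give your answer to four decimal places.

-2.7500

Let M_i = g''(x_i). Step sizes h_i = 1, 1; slopes of the chords Δ_i = (y_(i+1) - y_i)/h_i = -4, -9.
  1·M_0 + 4·M_1 + 1·M_2 = 6(Δ_1 - Δ_0) = -30
Natural end conditions: M_0 = M_2 = 0.
Hence M_0 = 0, M_1 = -15/2, M_2 = 0.
On [0, 1], g'(x) = b_0 + 2c_0·x + 3d_0·x² with b_0 = Δ_0 - h_0(2M_0 + M_1)/6 = -11/4, c_0 = M_0/2 = 0, d_0 = (M_1 - M_0)/(6h_0) = -5/4. So g'(0) = -11/4.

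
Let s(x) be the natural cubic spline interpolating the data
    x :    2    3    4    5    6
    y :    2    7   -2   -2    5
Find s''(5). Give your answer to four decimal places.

5.8929

Write σ_i for s''(x_i). With h_i = 1, 1, 1, 1 and divided differences Δ_i = 5, -9, 0, 7, the continuity of s' gives the tridiagonal system
  1·σ_0 + 4·σ_1 + 1·σ_2 = 6(Δ_1 - Δ_0) = -84
  1·σ_1 + 4·σ_2 + 1·σ_3 = 6(Δ_2 - Δ_1) = 54
  1·σ_2 + 4·σ_3 + 1·σ_4 = 6(Δ_3 - Δ_2) = 42
Natural end conditions: σ_0 = σ_4 = 0.
Solving: σ_0 = 0, σ_1 = -717/28, σ_2 = 129/7, σ_3 = 165/28, σ_4 = 0.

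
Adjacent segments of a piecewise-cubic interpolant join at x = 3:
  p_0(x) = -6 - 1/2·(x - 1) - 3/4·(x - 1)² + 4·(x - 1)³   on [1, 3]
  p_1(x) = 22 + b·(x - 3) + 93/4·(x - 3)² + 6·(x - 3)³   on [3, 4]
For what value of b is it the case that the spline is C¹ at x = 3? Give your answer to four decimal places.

44.5000

p_0'(x) = -1/2 - 3/2·(x - 1) + 12·(x - 1)², so p_0'(3) = 89/2. On the right, p_1'(3) = b, so b = 89/2.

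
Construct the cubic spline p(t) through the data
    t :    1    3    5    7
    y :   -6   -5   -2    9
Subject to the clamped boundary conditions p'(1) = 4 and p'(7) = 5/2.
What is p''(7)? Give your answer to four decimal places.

-6.7000

Let σ_i = p''(x_i). Step sizes h_i = 2, 2, 2; slopes of the chords Δ_i = (y_(i+1) - y_i)/h_i = 1/2, 3/2, 11/2.
  2·σ_0 + 8·σ_1 + 2·σ_2 = 6(Δ_1 - Δ_0) = 6
  2·σ_1 + 8·σ_2 + 2·σ_3 = 6(Δ_2 - Δ_1) = 24
Clamped end conditions give two more equations: 2h_0·σ_0 + h_0·σ_1 = 6(Δ_0 - p'(1)) = -21 and h_2·σ_2 + 2h_2·σ_3 = 6(p'(7) - Δ_2) = -18.
Hence σ_0 = -29/5, σ_1 = 11/10, σ_2 = 22/5, σ_3 = -67/10.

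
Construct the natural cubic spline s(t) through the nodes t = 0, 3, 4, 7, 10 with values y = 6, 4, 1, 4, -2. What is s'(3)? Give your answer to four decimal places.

-2.9474

With m_i denoting the second derivative at x_i, h_i = 3, 1, 3, 3, and Δ_i = (y_(i+1) − y_i)/h_i = -2/3, -3, 1, -2:
  3·m_0 + 8·m_1 + 1·m_2 = 6(Δ_1 - Δ_0) = -14
  1·m_1 + 8·m_2 + 3·m_3 = 6(Δ_2 - Δ_1) = 24
  3·m_2 + 12·m_3 + 3·m_4 = 6(Δ_3 - Δ_2) = -18
Natural end conditions: m_0 = m_4 = 0.
Hence m_0 = 0, m_1 = -130/57, m_2 = 242/57, m_3 = -146/57, m_4 = 0.
On [3, 4], s'(t) = b_1 + 2c_1·(t - 3) + 3d_1·(t - 3)² with b_1 = Δ_1 - h_1(2m_1 + m_2)/6 = -56/19, c_1 = m_1/2 = -65/57, d_1 = (m_2 - m_1)/(6h_1) = 62/57. So s'(3) = -56/19.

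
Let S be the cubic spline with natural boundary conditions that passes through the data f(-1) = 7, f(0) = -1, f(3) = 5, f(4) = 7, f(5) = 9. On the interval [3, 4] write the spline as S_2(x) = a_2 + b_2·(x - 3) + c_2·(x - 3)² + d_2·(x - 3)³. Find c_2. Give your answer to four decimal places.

-1.6981

Put M_i = S'' at the i-th knot. Here h = (1, 3, 1, 1) and Δ = (-8, 2, 2, 2), so the interior equations h_(i-1)·M_(i-1) + 2(h_(i-1)+h_i)·M_i + h_i·M_(i+1) = 6(Δ_i − Δ_(i-1)) read
  1·M_0 + 8·M_1 + 3·M_2 = 6(Δ_1 - Δ_0) = 60
  3·M_1 + 8·M_2 + 1·M_3 = 6(Δ_2 - Δ_1) = 0
  1·M_2 + 4·M_3 + 1·M_4 = 6(Δ_3 - Δ_2) = 0
Natural end conditions: M_0 = M_4 = 0.
Solving the tridiagonal system: M_0 = 0, M_1 = 465/53, M_2 = -180/53, M_3 = 45/53, M_4 = 0.
On [3, 4], with S_2(x) = a_2 + b_2·(x - 3) + c_2·(x - 3)² + d_2·(x - 3)³: c_2 = M_2/2 = -90/53, d_2 = (M_3 - M_2)/(6h_2) = 75/106, b_2 = Δ_2 - h_2(2M_2 + M_3)/6 = 317/106.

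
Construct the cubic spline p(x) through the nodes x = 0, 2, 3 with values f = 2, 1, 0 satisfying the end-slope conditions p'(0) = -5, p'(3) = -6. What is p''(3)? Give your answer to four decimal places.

-14.8333

With M_i denoting the second derivative at x_i, h_i = 2, 1, and Δ_i = (y_(i+1) − y_i)/h_i = -1/2, -1:
  2·M_0 + 6·M_1 + 1·M_2 = 6(Δ_1 - Δ_0) = -3
Clamped end conditions give two more equations: 2h_0·M_0 + h_0·M_1 = 6(Δ_0 - p'(0)) = 27 and h_1·M_1 + 2h_1·M_2 = 6(p'(3) - Δ_1) = -30.
Hence M_0 = 83/12, M_1 = -1/3, M_2 = -89/6.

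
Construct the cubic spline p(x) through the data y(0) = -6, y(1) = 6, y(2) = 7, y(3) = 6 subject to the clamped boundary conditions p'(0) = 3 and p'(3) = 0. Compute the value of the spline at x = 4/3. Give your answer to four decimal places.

Let M_i = p''(x_i). Step sizes h_i = 1, 1, 1; slopes of the chords Δ_i = (y_(i+1) - y_i)/h_i = 12, 1, -1.
  1·M_0 + 4·M_1 + 1·M_2 = 6(Δ_1 - Δ_0) = -66
  1·M_1 + 4·M_2 + 1·M_3 = 6(Δ_2 - Δ_1) = -12
Clamped end conditions give two more equations: 2h_0·M_0 + h_0·M_1 = 6(Δ_0 - p'(0)) = 54 and h_2·M_2 + 2h_2·M_3 = 6(p'(3) - Δ_2) = 6.
Forward elimination and back-substitution give M_0 = 204/5, M_1 = -138/5, M_2 = 18/5, M_3 = 6/5.
On [1, 2], p(x) = 6 + 48/5·(x - 1) - 69/5·(x - 1)² + 26/5·(x - 1)³.
With (x - 1) = 1/3: p(4/3) = 1061/135.

7.8593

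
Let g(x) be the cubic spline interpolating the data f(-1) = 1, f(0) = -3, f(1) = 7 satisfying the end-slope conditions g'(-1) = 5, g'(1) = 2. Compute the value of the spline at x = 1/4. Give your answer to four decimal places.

Let M_i = g''(x_i). Step sizes h_i = 1, 1; slopes of the chords Δ_i = (y_(i+1) - y_i)/h_i = -4, 10.
  1·M_0 + 4·M_1 + 1·M_2 = 6(Δ_1 - Δ_0) = 84
Clamped end conditions give two more equations: 2h_0·M_0 + h_0·M_1 = 6(Δ_0 - g'(-1)) = -54 and h_1·M_1 + 2h_1·M_2 = 6(g'(1) - Δ_1) = -48.
Forward elimination and back-substitution give M_0 = -99/2, M_1 = 45, M_2 = -93/2.
On [0, 1], g(x) = -3 + 11/4·x + 45/2·x² - 61/4·x³.
With x = 1/4: g(1/4) = -293/256.

-1.1445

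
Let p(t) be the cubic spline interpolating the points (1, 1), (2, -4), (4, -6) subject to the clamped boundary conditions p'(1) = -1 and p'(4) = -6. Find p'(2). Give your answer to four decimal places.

With M_i denoting the second derivative at x_i, h_i = 1, 2, and Δ_i = (y_(i+1) − y_i)/h_i = -5, -1:
  1·M_0 + 6·M_1 + 2·M_2 = 6(Δ_1 - Δ_0) = 24
Clamped end conditions give two more equations: 2h_0·M_0 + h_0·M_1 = 6(Δ_0 - p'(1)) = -24 and h_1·M_1 + 2h_1·M_2 = 6(p'(4) - Δ_1) = -30.
Forward elimination and back-substitution give M_0 = -53/3, M_1 = 34/3, M_2 = -79/6.
On [2, 4], p'(t) = b_1 + 2c_1·(t - 2) + 3d_1·(t - 2)² with b_1 = Δ_1 - h_1(2M_1 + M_2)/6 = -25/6, c_1 = M_1/2 = 17/3, d_1 = (M_2 - M_1)/(6h_1) = -49/24. So p'(2) = -25/6.

-4.1667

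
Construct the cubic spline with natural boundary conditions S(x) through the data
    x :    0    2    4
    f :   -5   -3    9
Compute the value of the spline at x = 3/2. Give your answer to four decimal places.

Write m_i for S''(x_i). With h_i = 2, 2 and divided differences Δ_i = 1, 6, the continuity of S' gives the tridiagonal system
  2·m_0 + 8·m_1 + 2·m_2 = 6(Δ_1 - Δ_0) = 30
Natural end conditions: m_0 = m_2 = 0.
Solving: m_0 = 0, m_1 = 15/4, m_2 = 0.
On [0, 2], S(x) = -5 - 1/4·x + 0·x² + 5/16·x³.
With x = 3/2: S(3/2) = -553/128.

-4.3203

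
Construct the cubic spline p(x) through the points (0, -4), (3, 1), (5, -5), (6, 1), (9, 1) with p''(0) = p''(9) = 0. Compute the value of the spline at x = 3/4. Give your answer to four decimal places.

Put M_i = p'' at the i-th knot. Here h = (3, 2, 1, 3) and Δ = (5/3, -3, 6, 0), so the interior equations h_(i-1)·M_(i-1) + 2(h_(i-1)+h_i)·M_i + h_i·M_(i+1) = 6(Δ_i − Δ_(i-1)) read
  3·M_0 + 10·M_1 + 2·M_2 = 6(Δ_1 - Δ_0) = -28
  2·M_1 + 6·M_2 + 1·M_3 = 6(Δ_2 - Δ_1) = 54
  1·M_2 + 8·M_3 + 3·M_4 = 6(Δ_3 - Δ_2) = -36
Natural end conditions: M_0 = M_4 = 0.
Solving the tridiagonal system: M_0 = 0, M_1 = -1126/219, M_2 = 2564/219, M_3 = -1306/219, M_4 = 0.
On [0, 3], p(x) = -4 + 928/219·x + 0·x² - 563/1971·x³.
With x = 3/4: p(3/4) = -4403/4672.

-0.9424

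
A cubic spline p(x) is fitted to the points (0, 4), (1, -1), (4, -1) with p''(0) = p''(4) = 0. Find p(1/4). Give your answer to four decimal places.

2.6035

With m_i denoting the second derivative at x_i, h_i = 1, 3, and Δ_i = (y_(i+1) − y_i)/h_i = -5, 0:
  1·m_0 + 8·m_1 + 3·m_2 = 6(Δ_1 - Δ_0) = 30
Natural end conditions: m_0 = m_2 = 0.
Solving the tridiagonal system: m_0 = 0, m_1 = 15/4, m_2 = 0.
On [0, 1], p(x) = 4 - 45/8·x + 0·x² + 5/8·x³.
With x = 1/4: p(1/4) = 1333/512.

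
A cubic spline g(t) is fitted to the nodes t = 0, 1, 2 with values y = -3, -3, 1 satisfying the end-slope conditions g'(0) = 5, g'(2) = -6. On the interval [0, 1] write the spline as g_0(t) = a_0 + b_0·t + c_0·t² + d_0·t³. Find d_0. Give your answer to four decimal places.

Write M_i for g''(x_i). With h_i = 1, 1 and divided differences Δ_i = 0, 4, the continuity of g' gives the tridiagonal system
  1·M_0 + 4·M_1 + 1·M_2 = 6(Δ_1 - Δ_0) = 24
Clamped end conditions give two more equations: 2h_0·M_0 + h_0·M_1 = 6(Δ_0 - g'(0)) = -30 and h_1·M_1 + 2h_1·M_2 = 6(g'(2) - Δ_1) = -60.
Solving the tridiagonal system: M_0 = -53/2, M_1 = 23, M_2 = -83/2.
On [0, 1], with g_0(t) = a_0 + b_0·t + c_0·t² + d_0·t³: c_0 = M_0/2 = -53/4, d_0 = (M_1 - M_0)/(6h_0) = 33/4, b_0 = Δ_0 - h_0(2M_0 + M_1)/6 = 5.

8.2500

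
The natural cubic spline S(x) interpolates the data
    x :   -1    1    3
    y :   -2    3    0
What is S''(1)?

With M_i denoting the second derivative at x_i, h_i = 2, 2, and Δ_i = (y_(i+1) − y_i)/h_i = 5/2, -3/2:
  2·M_0 + 8·M_1 + 2·M_2 = 6(Δ_1 - Δ_0) = -24
Natural end conditions: M_0 = M_2 = 0.
Forward elimination and back-substitution give M_0 = 0, M_1 = -3, M_2 = 0.

-3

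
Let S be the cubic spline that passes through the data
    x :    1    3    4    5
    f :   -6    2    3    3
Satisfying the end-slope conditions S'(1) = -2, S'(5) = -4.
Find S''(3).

Write M_i for S''(x_i). With h_i = 2, 1, 1 and divided differences Δ_i = 4, 1, 0, the continuity of S' gives the tridiagonal system
  2·M_0 + 6·M_1 + 1·M_2 = 6(Δ_1 - Δ_0) = -18
  1·M_1 + 4·M_2 + 1·M_3 = 6(Δ_2 - Δ_1) = -6
Clamped end conditions give two more equations: 2h_0·M_0 + h_0·M_1 = 6(Δ_0 - S'(1)) = 36 and h_2·M_2 + 2h_2·M_3 = 6(S'(5) - Δ_2) = -24.
Forward elimination and back-substitution give M_0 = 13, M_1 = -8, M_2 = 4, M_3 = -14.

-8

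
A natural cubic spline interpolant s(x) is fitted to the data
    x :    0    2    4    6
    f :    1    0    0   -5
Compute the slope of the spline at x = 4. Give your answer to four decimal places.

-1.1000

With m_i denoting the second derivative at x_i, h_i = 2, 2, 2, and Δ_i = (y_(i+1) − y_i)/h_i = -1/2, 0, -5/2:
  2·m_0 + 8·m_1 + 2·m_2 = 6(Δ_1 - Δ_0) = 3
  2·m_1 + 8·m_2 + 2·m_3 = 6(Δ_2 - Δ_1) = -15
Natural end conditions: m_0 = m_3 = 0.
Solving: m_0 = 0, m_1 = 9/10, m_2 = -21/10, m_3 = 0.
On [4, 6], s'(x) = b_2 + 2c_2·(x - 4) + 3d_2·(x - 4)² with b_2 = Δ_2 - h_2(2m_2 + m_3)/6 = -11/10, c_2 = m_2/2 = -21/20, d_2 = (m_3 - m_2)/(6h_2) = 7/40. So s'(4) = -11/10.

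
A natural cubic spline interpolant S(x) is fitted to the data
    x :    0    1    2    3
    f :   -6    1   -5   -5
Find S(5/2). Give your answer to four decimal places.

-5.9250

Write m_i for S''(x_i). With h_i = 1, 1, 1 and divided differences Δ_i = 7, -6, 0, the continuity of S' gives the tridiagonal system
  1·m_0 + 4·m_1 + 1·m_2 = 6(Δ_1 - Δ_0) = -78
  1·m_1 + 4·m_2 + 1·m_3 = 6(Δ_2 - Δ_1) = 36
Natural end conditions: m_0 = m_3 = 0.
Solving: m_0 = 0, m_1 = -116/5, m_2 = 74/5, m_3 = 0.
On [2, 3], S(x) = -5 - 74/15·(x - 2) + 37/5·(x - 2)² - 37/15·(x - 2)³.
With (x - 2) = 1/2: S(5/2) = -237/40.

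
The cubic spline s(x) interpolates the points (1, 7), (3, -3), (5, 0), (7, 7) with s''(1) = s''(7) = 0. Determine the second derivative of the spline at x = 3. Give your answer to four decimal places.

4.8000

Let m_i = s''(x_i). Step sizes h_i = 2, 2, 2; slopes of the chords Δ_i = (y_(i+1) - y_i)/h_i = -5, 3/2, 7/2.
  2·m_0 + 8·m_1 + 2·m_2 = 6(Δ_1 - Δ_0) = 39
  2·m_1 + 8·m_2 + 2·m_3 = 6(Δ_2 - Δ_1) = 12
Natural end conditions: m_0 = m_3 = 0.
Forward elimination and back-substitution give m_0 = 0, m_1 = 24/5, m_2 = 3/10, m_3 = 0.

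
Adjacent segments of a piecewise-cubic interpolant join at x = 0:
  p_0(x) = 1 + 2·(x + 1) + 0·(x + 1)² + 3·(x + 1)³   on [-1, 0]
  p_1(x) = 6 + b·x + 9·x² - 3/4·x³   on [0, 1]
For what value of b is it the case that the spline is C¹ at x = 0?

11

p_0'(x) = 2 + 0·(x + 1) + 9·(x + 1)², so p_0'(0) = 11. On the right, p_1'(0) = b, so b = 11.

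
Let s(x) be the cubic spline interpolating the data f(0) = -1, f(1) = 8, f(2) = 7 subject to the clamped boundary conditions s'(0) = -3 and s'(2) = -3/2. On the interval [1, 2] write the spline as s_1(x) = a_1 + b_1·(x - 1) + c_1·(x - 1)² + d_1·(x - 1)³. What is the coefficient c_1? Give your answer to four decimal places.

-15.7500

Put M_i = s'' at the i-th knot. Here h = (1, 1) and Δ = (9, -1), so the interior equations h_(i-1)·M_(i-1) + 2(h_(i-1)+h_i)·M_i + h_i·M_(i+1) = 6(Δ_i − Δ_(i-1)) read
  1·M_0 + 4·M_1 + 1·M_2 = 6(Δ_1 - Δ_0) = -60
Clamped end conditions give two more equations: 2h_0·M_0 + h_0·M_1 = 6(Δ_0 - s'(0)) = 72 and h_1·M_1 + 2h_1·M_2 = 6(s'(2) - Δ_1) = -3.
Solving: M_0 = 207/4, M_1 = -63/2, M_2 = 57/4.
On [1, 2], with s_1(x) = a_1 + b_1·(x - 1) + c_1·(x - 1)² + d_1·(x - 1)³: c_1 = M_1/2 = -63/4, d_1 = (M_2 - M_1)/(6h_1) = 61/8, b_1 = Δ_1 - h_1(2M_1 + M_2)/6 = 57/8.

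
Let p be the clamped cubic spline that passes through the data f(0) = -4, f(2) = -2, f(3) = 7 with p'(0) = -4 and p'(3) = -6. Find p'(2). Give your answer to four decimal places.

12.1667

Write m_i for p''(x_i). With h_i = 2, 1 and divided differences Δ_i = 1, 9, the continuity of p' gives the tridiagonal system
  2·m_0 + 6·m_1 + 1·m_2 = 6(Δ_1 - Δ_0) = 48
Clamped end conditions give two more equations: 2h_0·m_0 + h_0·m_1 = 6(Δ_0 - p'(0)) = 30 and h_1·m_1 + 2h_1·m_2 = 6(p'(3) - Δ_1) = -90.
Hence m_0 = -7/6, m_1 = 52/3, m_2 = -161/3.
On [2, 3], p'(x) = b_1 + 2c_1·(x - 2) + 3d_1·(x - 2)² with b_1 = Δ_1 - h_1(2m_1 + m_2)/6 = 73/6, c_1 = m_1/2 = 26/3, d_1 = (m_2 - m_1)/(6h_1) = -71/6. So p'(2) = 73/6.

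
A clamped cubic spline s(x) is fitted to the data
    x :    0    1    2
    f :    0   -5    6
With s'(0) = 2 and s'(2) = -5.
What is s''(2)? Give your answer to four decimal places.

-75.5000

Write M_i for s''(x_i). With h_i = 1, 1 and divided differences Δ_i = -5, 11, the continuity of s' gives the tridiagonal system
  1·M_0 + 4·M_1 + 1·M_2 = 6(Δ_1 - Δ_0) = 96
Clamped end conditions give two more equations: 2h_0·M_0 + h_0·M_1 = 6(Δ_0 - s'(0)) = -42 and h_1·M_1 + 2h_1·M_2 = 6(s'(2) - Δ_1) = -96.
Hence M_0 = -97/2, M_1 = 55, M_2 = -151/2.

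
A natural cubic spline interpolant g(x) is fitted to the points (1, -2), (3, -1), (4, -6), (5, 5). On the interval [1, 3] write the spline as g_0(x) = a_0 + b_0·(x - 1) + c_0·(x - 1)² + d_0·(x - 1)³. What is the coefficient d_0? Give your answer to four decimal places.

With σ_i denoting the second derivative at x_i, h_i = 2, 1, 1, and Δ_i = (y_(i+1) − y_i)/h_i = 1/2, -5, 11:
  2·σ_0 + 6·σ_1 + 1·σ_2 = 6(Δ_1 - Δ_0) = -33
  1·σ_1 + 4·σ_2 + 1·σ_3 = 6(Δ_2 - Δ_1) = 96
Natural end conditions: σ_0 = σ_3 = 0.
Solving: σ_0 = 0, σ_1 = -228/23, σ_2 = 609/23, σ_3 = 0.
On [1, 3], with g_0(x) = a_0 + b_0·(x - 1) + c_0·(x - 1)² + d_0·(x - 1)³: c_0 = σ_0/2 = 0, d_0 = (σ_1 - σ_0)/(6h_0) = -19/23, b_0 = Δ_0 - h_0(2σ_0 + σ_1)/6 = 175/46.

-0.8261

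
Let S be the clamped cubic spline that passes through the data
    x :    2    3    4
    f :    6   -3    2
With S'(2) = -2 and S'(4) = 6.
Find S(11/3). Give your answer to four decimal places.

Write M_i for S''(x_i). With h_i = 1, 1 and divided differences Δ_i = -9, 5, the continuity of S' gives the tridiagonal system
  1·M_0 + 4·M_1 + 1·M_2 = 6(Δ_1 - Δ_0) = 84
Clamped end conditions give two more equations: 2h_0·M_0 + h_0·M_1 = 6(Δ_0 - S'(2)) = -42 and h_1·M_1 + 2h_1·M_2 = 6(S'(4) - Δ_1) = 6.
Solving the tridiagonal system: M_0 = -38, M_1 = 34, M_2 = -14.
On [3, 4], S(x) = -3 - 4·(x - 3) + 17·(x - 3)² - 8·(x - 3)³.
With (x - 3) = 2/3: S(11/3) = -13/27.

-0.4815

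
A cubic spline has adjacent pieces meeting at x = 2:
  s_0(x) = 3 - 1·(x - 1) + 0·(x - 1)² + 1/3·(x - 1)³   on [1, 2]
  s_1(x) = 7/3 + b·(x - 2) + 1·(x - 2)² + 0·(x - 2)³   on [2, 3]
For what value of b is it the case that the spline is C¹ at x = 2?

0

s_0'(x) = -1 + 0·(x - 1) + 1·(x - 1)², so s_0'(2) = 0. On the right, s_1'(2) = b, so b = 0.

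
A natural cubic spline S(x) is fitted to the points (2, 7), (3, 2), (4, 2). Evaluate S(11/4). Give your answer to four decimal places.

2.8398

Write m_i for S''(x_i). With h_i = 1, 1 and divided differences Δ_i = -5, 0, the continuity of S' gives the tridiagonal system
  1·m_0 + 4·m_1 + 1·m_2 = 6(Δ_1 - Δ_0) = 30
Natural end conditions: m_0 = m_2 = 0.
Solving the tridiagonal system: m_0 = 0, m_1 = 15/2, m_2 = 0.
On [2, 3], S(x) = 7 - 25/4·(x - 2) + 0·(x - 2)² + 5/4·(x - 2)³.
With (x - 2) = 3/4: S(11/4) = 727/256.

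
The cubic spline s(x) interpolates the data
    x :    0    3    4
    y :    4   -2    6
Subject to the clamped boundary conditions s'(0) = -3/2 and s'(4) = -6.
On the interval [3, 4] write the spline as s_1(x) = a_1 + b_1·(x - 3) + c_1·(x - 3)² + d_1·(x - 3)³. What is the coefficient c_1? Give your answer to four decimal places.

8.6250

Put M_i = s'' at the i-th knot. Here h = (3, 1) and Δ = (-2, 8), so the interior equations h_(i-1)·M_(i-1) + 2(h_(i-1)+h_i)·M_i + h_i·M_(i+1) = 6(Δ_i − Δ_(i-1)) read
  3·M_0 + 8·M_1 + 1·M_2 = 6(Δ_1 - Δ_0) = 60
Clamped end conditions give two more equations: 2h_0·M_0 + h_0·M_1 = 6(Δ_0 - s'(0)) = -3 and h_1·M_1 + 2h_1·M_2 = 6(s'(4) - Δ_1) = -84.
Forward elimination and back-substitution give M_0 = -73/8, M_1 = 69/4, M_2 = -405/8.
On [3, 4], with s_1(x) = a_1 + b_1·(x - 3) + c_1·(x - 3)² + d_1·(x - 3)³: c_1 = M_1/2 = 69/8, d_1 = (M_2 - M_1)/(6h_1) = -181/16, b_1 = Δ_1 - h_1(2M_1 + M_2)/6 = 171/16.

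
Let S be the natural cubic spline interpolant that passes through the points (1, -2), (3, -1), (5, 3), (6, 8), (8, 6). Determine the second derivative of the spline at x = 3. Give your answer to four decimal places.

Let σ_i = S''(x_i). Step sizes h_i = 2, 2, 1, 2; slopes of the chords Δ_i = (y_(i+1) - y_i)/h_i = 1/2, 2, 5, -1.
  2·σ_0 + 8·σ_1 + 2·σ_2 = 6(Δ_1 - Δ_0) = 9
  2·σ_1 + 6·σ_2 + 1·σ_3 = 6(Δ_2 - Δ_1) = 18
  1·σ_2 + 6·σ_3 + 2·σ_4 = 6(Δ_3 - Δ_2) = -36
Natural end conditions: σ_0 = σ_4 = 0.
Solving the tridiagonal system: σ_0 = 0, σ_1 = 27/256, σ_2 = 261/64, σ_3 = -855/128, σ_4 = 0.

0.1055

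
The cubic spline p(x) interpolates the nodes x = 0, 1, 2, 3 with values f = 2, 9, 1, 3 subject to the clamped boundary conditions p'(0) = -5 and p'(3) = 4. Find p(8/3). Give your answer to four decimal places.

Let m_i = p''(x_i). Step sizes h_i = 1, 1, 1; slopes of the chords Δ_i = (y_(i+1) - y_i)/h_i = 7, -8, 2.
  1·m_0 + 4·m_1 + 1·m_2 = 6(Δ_1 - Δ_0) = -90
  1·m_1 + 4·m_2 + 1·m_3 = 6(Δ_2 - Δ_1) = 60
Clamped end conditions give two more equations: 2h_0·m_0 + h_0·m_1 = 6(Δ_0 - p'(0)) = 72 and h_2·m_2 + 2h_2·m_3 = 6(p'(3) - Δ_2) = 12.
Forward elimination and back-substitution give m_0 = 58, m_1 = -44, m_2 = 28, m_3 = -8.
On [2, 3], p(x) = 1 - 6·(x - 2) + 14·(x - 2)² - 6·(x - 2)³.
With (x - 2) = 2/3: p(8/3) = 13/9.

1.4444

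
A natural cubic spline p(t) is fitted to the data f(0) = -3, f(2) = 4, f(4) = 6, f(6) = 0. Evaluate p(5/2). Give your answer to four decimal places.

5.1844

With M_i denoting the second derivative at x_i, h_i = 2, 2, 2, and Δ_i = (y_(i+1) − y_i)/h_i = 7/2, 1, -3:
  2·M_0 + 8·M_1 + 2·M_2 = 6(Δ_1 - Δ_0) = -15
  2·M_1 + 8·M_2 + 2·M_3 = 6(Δ_2 - Δ_1) = -24
Natural end conditions: M_0 = M_3 = 0.
Solving: M_0 = 0, M_1 = -6/5, M_2 = -27/10, M_3 = 0.
On [2, 4], p(t) = 4 + 27/10·(t - 2) - 3/5·(t - 2)² - 1/8·(t - 2)³.
With (t - 2) = 1/2: p(5/2) = 1659/320.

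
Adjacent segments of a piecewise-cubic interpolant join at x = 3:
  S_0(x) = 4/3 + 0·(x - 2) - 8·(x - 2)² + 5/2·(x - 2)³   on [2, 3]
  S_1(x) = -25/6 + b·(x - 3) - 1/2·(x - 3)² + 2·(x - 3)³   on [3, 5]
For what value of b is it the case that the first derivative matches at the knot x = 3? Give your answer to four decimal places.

-8.5000

S_0'(x) = 0 - 16·(x - 2) + 15/2·(x - 2)², so S_0'(3) = -17/2. On the right, S_1'(3) = b, so b = -17/2.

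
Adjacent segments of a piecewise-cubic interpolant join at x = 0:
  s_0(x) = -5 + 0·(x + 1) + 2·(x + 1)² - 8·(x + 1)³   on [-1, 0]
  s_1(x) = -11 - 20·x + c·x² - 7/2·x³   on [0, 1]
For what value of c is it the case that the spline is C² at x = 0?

s_0''(x) = 4 - 48·(x + 1), so s_0''(0) = -44. On the right, s_1''(0) = 2c, so c = -22.

-22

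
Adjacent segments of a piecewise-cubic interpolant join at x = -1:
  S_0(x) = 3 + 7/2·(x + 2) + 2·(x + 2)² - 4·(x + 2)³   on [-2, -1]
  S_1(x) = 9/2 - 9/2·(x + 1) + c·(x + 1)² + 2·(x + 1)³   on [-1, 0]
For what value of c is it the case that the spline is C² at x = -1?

-10

S_0''(x) = 4 - 24·(x + 2), so S_0''(-1) = -20. On the right, S_1''(-1) = 2c, so c = -10.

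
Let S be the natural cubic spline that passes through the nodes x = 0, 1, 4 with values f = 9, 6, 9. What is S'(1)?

-2

Write M_i for S''(x_i). With h_i = 1, 3 and divided differences Δ_i = -3, 1, the continuity of S' gives the tridiagonal system
  1·M_0 + 8·M_1 + 3·M_2 = 6(Δ_1 - Δ_0) = 24
Natural end conditions: M_0 = M_2 = 0.
Hence M_0 = 0, M_1 = 3, M_2 = 0.
On [1, 4], S'(x) = b_1 + 2c_1·(x - 1) + 3d_1·(x - 1)² with b_1 = Δ_1 - h_1(2M_1 + M_2)/6 = -2, c_1 = M_1/2 = 3/2, d_1 = (M_2 - M_1)/(6h_1) = -1/6. So S'(1) = -2.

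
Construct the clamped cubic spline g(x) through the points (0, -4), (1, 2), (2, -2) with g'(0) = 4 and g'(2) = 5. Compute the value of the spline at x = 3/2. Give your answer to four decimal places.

-0.7188

Let σ_i = g''(x_i). Step sizes h_i = 1, 1; slopes of the chords Δ_i = (y_(i+1) - y_i)/h_i = 6, -4.
  1·σ_0 + 4·σ_1 + 1·σ_2 = 6(Δ_1 - Δ_0) = -60
Clamped end conditions give two more equations: 2h_0·σ_0 + h_0·σ_1 = 6(Δ_0 - g'(0)) = 12 and h_1·σ_1 + 2h_1·σ_2 = 6(g'(2) - Δ_1) = 54.
Hence σ_0 = 43/2, σ_1 = -31, σ_2 = 85/2.
On [1, 2], g(x) = 2 - 3/4·(x - 1) - 31/2·(x - 1)² + 49/4·(x - 1)³.
With (x - 1) = 1/2: g(3/2) = -23/32.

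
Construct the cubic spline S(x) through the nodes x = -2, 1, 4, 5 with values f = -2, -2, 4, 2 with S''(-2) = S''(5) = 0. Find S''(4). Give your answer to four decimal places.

-3.7241

Write M_i for S''(x_i). With h_i = 3, 3, 1 and divided differences Δ_i = 0, 2, -2, the continuity of S' gives the tridiagonal system
  3·M_0 + 12·M_1 + 3·M_2 = 6(Δ_1 - Δ_0) = 12
  3·M_1 + 8·M_2 + 1·M_3 = 6(Δ_2 - Δ_1) = -24
Natural end conditions: M_0 = M_3 = 0.
Hence M_0 = 0, M_1 = 56/29, M_2 = -108/29, M_3 = 0.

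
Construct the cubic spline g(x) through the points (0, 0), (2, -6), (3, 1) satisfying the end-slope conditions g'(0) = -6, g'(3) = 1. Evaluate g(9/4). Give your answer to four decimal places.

-4.0859

With M_i denoting the second derivative at x_i, h_i = 2, 1, and Δ_i = (y_(i+1) − y_i)/h_i = -3, 7:
  2·M_0 + 6·M_1 + 1·M_2 = 6(Δ_1 - Δ_0) = 60
Clamped end conditions give two more equations: 2h_0·M_0 + h_0·M_1 = 6(Δ_0 - g'(0)) = 18 and h_1·M_1 + 2h_1·M_2 = 6(g'(3) - Δ_1) = -36.
Solving the tridiagonal system: M_0 = -19/6, M_1 = 46/3, M_2 = -77/3.
On [2, 3], g(x) = -6 + 37/6·(x - 2) + 23/3·(x - 2)² - 41/6·(x - 2)³.
With (x - 2) = 1/4: g(9/4) = -523/128.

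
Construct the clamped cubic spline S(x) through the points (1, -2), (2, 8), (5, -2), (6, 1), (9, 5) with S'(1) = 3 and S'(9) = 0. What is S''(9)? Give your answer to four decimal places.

Let M_i = S''(x_i). Step sizes h_i = 1, 3, 1, 3; slopes of the chords Δ_i = (y_(i+1) - y_i)/h_i = 10, -10/3, 3, 4/3.
  1·M_0 + 8·M_1 + 3·M_2 = 6(Δ_1 - Δ_0) = -80
  3·M_1 + 8·M_2 + 1·M_3 = 6(Δ_2 - Δ_1) = 38
  1·M_2 + 8·M_3 + 3·M_4 = 6(Δ_3 - Δ_2) = -10
Clamped end conditions give two more equations: 2h_0·M_0 + h_0·M_1 = 6(Δ_0 - S'(1)) = 42 and h_3·M_3 + 2h_3·M_4 = 6(S'(9) - Δ_3) = -8.
Hence M_0 = 3253/108, M_1 = -985/54, M_2 = 1289/108, M_3 = -149/54, M_4 = 5/108.

0.0463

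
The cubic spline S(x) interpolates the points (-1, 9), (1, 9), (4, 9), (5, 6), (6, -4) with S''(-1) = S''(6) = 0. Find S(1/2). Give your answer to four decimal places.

With M_i denoting the second derivative at x_i, h_i = 2, 3, 1, 1, and Δ_i = (y_(i+1) − y_i)/h_i = 0, 0, -3, -10:
  2·M_0 + 10·M_1 + 3·M_2 = 6(Δ_1 - Δ_0) = 0
  3·M_1 + 8·M_2 + 1·M_3 = 6(Δ_2 - Δ_1) = -18
  1·M_2 + 4·M_3 + 1·M_4 = 6(Δ_3 - Δ_2) = -42
Natural end conditions: M_0 = M_4 = 0.
Forward elimination and back-substitution give M_0 = 0, M_1 = 45/137, M_2 = -150/137, M_3 = -1401/137, M_4 = 0.
On [-1, 1], S(x) = 9 - 15/137·(x + 1) + 0·(x + 1)² + 15/548·(x + 1)³.
With (x + 1) = 3/2: S(1/2) = 39141/4384.

8.9281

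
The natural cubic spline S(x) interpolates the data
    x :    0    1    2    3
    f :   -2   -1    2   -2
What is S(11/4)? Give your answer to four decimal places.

-0.5313

Write M_i for S''(x_i). With h_i = 1, 1, 1 and divided differences Δ_i = 1, 3, -4, the continuity of S' gives the tridiagonal system
  1·M_0 + 4·M_1 + 1·M_2 = 6(Δ_1 - Δ_0) = 12
  1·M_1 + 4·M_2 + 1·M_3 = 6(Δ_2 - Δ_1) = -42
Natural end conditions: M_0 = M_3 = 0.
Solving the tridiagonal system: M_0 = 0, M_1 = 6, M_2 = -12, M_3 = 0.
On [2, 3], S(x) = 2 + 0·(x - 2) - 6·(x - 2)² + 2·(x - 2)³.
With (x - 2) = 3/4: S(11/4) = -17/32.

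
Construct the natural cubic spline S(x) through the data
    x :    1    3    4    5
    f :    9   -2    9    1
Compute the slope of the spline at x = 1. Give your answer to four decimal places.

Let M_i = S''(x_i). Step sizes h_i = 2, 1, 1; slopes of the chords Δ_i = (y_(i+1) - y_i)/h_i = -11/2, 11, -8.
  2·M_0 + 6·M_1 + 1·M_2 = 6(Δ_1 - Δ_0) = 99
  1·M_1 + 4·M_2 + 1·M_3 = 6(Δ_2 - Δ_1) = -114
Natural end conditions: M_0 = M_3 = 0.
Forward elimination and back-substitution give M_0 = 0, M_1 = 510/23, M_2 = -783/23, M_3 = 0.
On [1, 3], S'(x) = b_0 + 2c_0·(x - 1) + 3d_0·(x - 1)² with b_0 = Δ_0 - h_0(2M_0 + M_1)/6 = -593/46, c_0 = M_0/2 = 0, d_0 = (M_1 - M_0)/(6h_0) = 85/46. So S'(1) = -593/46.

-12.8913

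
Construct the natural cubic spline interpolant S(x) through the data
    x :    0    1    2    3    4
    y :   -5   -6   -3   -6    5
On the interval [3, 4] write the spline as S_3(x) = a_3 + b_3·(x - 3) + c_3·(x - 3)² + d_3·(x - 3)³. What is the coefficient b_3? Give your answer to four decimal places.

2.5000

Let σ_i = S''(x_i). Step sizes h_i = 1, 1, 1, 1; slopes of the chords Δ_i = (y_(i+1) - y_i)/h_i = -1, 3, -3, 11.
  1·σ_0 + 4·σ_1 + 1·σ_2 = 6(Δ_1 - Δ_0) = 24
  1·σ_1 + 4·σ_2 + 1·σ_3 = 6(Δ_2 - Δ_1) = -36
  1·σ_2 + 4·σ_3 + 1·σ_4 = 6(Δ_3 - Δ_2) = 84
Natural end conditions: σ_0 = σ_4 = 0.
Solving the tridiagonal system: σ_0 = 0, σ_1 = 21/2, σ_2 = -18, σ_3 = 51/2, σ_4 = 0.
On [3, 4], with S_3(x) = a_3 + b_3·(x - 3) + c_3·(x - 3)² + d_3·(x - 3)³: c_3 = σ_3/2 = 51/4, d_3 = (σ_4 - σ_3)/(6h_3) = -17/4, b_3 = Δ_3 - h_3(2σ_3 + σ_4)/6 = 5/2.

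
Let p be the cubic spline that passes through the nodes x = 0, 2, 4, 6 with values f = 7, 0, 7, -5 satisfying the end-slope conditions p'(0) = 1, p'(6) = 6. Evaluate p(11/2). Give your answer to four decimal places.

-5.1438

Put M_i = p'' at the i-th knot. Here h = (2, 2, 2) and Δ = (-7/2, 7/2, -6), so the interior equations h_(i-1)·M_(i-1) + 2(h_(i-1)+h_i)·M_i + h_i·M_(i+1) = 6(Δ_i − Δ_(i-1)) read
  2·M_0 + 8·M_1 + 2·M_2 = 6(Δ_1 - Δ_0) = 42
  2·M_1 + 8·M_2 + 2·M_3 = 6(Δ_2 - Δ_1) = -57
Clamped end conditions give two more equations: 2h_0·M_0 + h_0·M_1 = 6(Δ_0 - p'(0)) = -27 and h_2·M_2 + 2h_2·M_3 = 6(p'(6) - Δ_2) = 72.
Forward elimination and back-substitution give M_0 = -197/15, M_1 = 383/30, M_2 = -254/15, M_3 = 397/15.
On [4, 6], p(x) = 7 - 53/15·(x - 4) - 127/15·(x - 4)² + 217/60·(x - 4)³.
With (x - 4) = 3/2: p(11/2) = -823/160.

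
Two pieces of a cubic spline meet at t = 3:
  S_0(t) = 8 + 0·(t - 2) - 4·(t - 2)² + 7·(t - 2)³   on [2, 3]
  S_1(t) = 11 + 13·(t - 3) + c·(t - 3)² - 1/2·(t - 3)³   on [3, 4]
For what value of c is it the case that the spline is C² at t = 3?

S_0''(t) = -8 + 42·(t - 2), so S_0''(3) = 34. On the right, S_1''(3) = 2c, so c = 17.

17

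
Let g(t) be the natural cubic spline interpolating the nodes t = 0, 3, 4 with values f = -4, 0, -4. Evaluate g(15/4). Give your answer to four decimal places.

With M_i denoting the second derivative at x_i, h_i = 3, 1, and Δ_i = (y_(i+1) − y_i)/h_i = 4/3, -4:
  3·M_0 + 8·M_1 + 1·M_2 = 6(Δ_1 - Δ_0) = -32
Natural end conditions: M_0 = M_2 = 0.
Forward elimination and back-substitution give M_0 = 0, M_1 = -4, M_2 = 0.
On [3, 4], g(t) = 0 - 8/3·(t - 3) - 2·(t - 3)² + 2/3·(t - 3)³.
With (t - 3) = 3/4: g(15/4) = -91/32.

-2.8438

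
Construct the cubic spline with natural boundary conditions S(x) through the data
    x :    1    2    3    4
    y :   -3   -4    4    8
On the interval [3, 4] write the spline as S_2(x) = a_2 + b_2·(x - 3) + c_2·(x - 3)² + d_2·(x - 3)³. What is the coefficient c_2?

-5

With M_i denoting the second derivative at x_i, h_i = 1, 1, 1, and Δ_i = (y_(i+1) − y_i)/h_i = -1, 8, 4:
  1·M_0 + 4·M_1 + 1·M_2 = 6(Δ_1 - Δ_0) = 54
  1·M_1 + 4·M_2 + 1·M_3 = 6(Δ_2 - Δ_1) = -24
Natural end conditions: M_0 = M_3 = 0.
Solving the tridiagonal system: M_0 = 0, M_1 = 16, M_2 = -10, M_3 = 0.
On [3, 4], with S_2(x) = a_2 + b_2·(x - 3) + c_2·(x - 3)² + d_2·(x - 3)³: c_2 = M_2/2 = -5, d_2 = (M_3 - M_2)/(6h_2) = 5/3, b_2 = Δ_2 - h_2(2M_2 + M_3)/6 = 22/3.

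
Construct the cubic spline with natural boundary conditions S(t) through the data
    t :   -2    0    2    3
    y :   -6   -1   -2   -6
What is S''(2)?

-3

Let M_i = S''(x_i). Step sizes h_i = 2, 2, 1; slopes of the chords Δ_i = (y_(i+1) - y_i)/h_i = 5/2, -1/2, -4.
  2·M_0 + 8·M_1 + 2·M_2 = 6(Δ_1 - Δ_0) = -18
  2·M_1 + 6·M_2 + 1·M_3 = 6(Δ_2 - Δ_1) = -21
Natural end conditions: M_0 = M_3 = 0.
Forward elimination and back-substitution give M_0 = 0, M_1 = -3/2, M_2 = -3, M_3 = 0.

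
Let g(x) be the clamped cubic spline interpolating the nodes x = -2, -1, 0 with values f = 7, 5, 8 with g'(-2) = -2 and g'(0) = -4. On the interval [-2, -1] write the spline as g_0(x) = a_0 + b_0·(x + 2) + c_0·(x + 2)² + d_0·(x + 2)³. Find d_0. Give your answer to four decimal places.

4.2500

Put M_i = g'' at the i-th knot. Here h = (1, 1) and Δ = (-2, 3), so the interior equations h_(i-1)·M_(i-1) + 2(h_(i-1)+h_i)·M_i + h_i·M_(i+1) = 6(Δ_i − Δ_(i-1)) read
  1·M_0 + 4·M_1 + 1·M_2 = 6(Δ_1 - Δ_0) = 30
Clamped end conditions give two more equations: 2h_0·M_0 + h_0·M_1 = 6(Δ_0 - g'(-2)) = 0 and h_1·M_1 + 2h_1·M_2 = 6(g'(0) - Δ_1) = -42.
Solving: M_0 = -17/2, M_1 = 17, M_2 = -59/2.
On [-2, -1], with g_0(x) = a_0 + b_0·(x + 2) + c_0·(x + 2)² + d_0·(x + 2)³: c_0 = M_0/2 = -17/4, d_0 = (M_1 - M_0)/(6h_0) = 17/4, b_0 = Δ_0 - h_0(2M_0 + M_1)/6 = -2.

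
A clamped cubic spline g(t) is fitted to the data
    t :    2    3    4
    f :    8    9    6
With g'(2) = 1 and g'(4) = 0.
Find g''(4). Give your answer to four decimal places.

14.5000

With σ_i denoting the second derivative at x_i, h_i = 1, 1, and Δ_i = (y_(i+1) − y_i)/h_i = 1, -3:
  1·σ_0 + 4·σ_1 + 1·σ_2 = 6(Δ_1 - Δ_0) = -24
Clamped end conditions give two more equations: 2h_0·σ_0 + h_0·σ_1 = 6(Δ_0 - g'(2)) = 0 and h_1·σ_1 + 2h_1·σ_2 = 6(g'(4) - Δ_1) = 18.
Hence σ_0 = 11/2, σ_1 = -11, σ_2 = 29/2.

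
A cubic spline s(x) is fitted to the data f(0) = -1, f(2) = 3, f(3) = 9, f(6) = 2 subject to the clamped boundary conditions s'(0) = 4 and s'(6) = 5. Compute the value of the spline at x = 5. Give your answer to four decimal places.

2.3228

With m_i denoting the second derivative at x_i, h_i = 2, 1, 3, and Δ_i = (y_(i+1) − y_i)/h_i = 2, 6, -7/3:
  2·m_0 + 6·m_1 + 1·m_2 = 6(Δ_1 - Δ_0) = 24
  1·m_1 + 8·m_2 + 3·m_3 = 6(Δ_2 - Δ_1) = -50
Clamped end conditions give two more equations: 2h_0·m_0 + h_0·m_1 = 6(Δ_0 - s'(0)) = -12 and h_2·m_2 + 2h_2·m_3 = 6(s'(6) - Δ_2) = 44.
Forward elimination and back-substitution give m_0 = -152/21, m_1 = 178/21, m_2 = -260/21, m_3 = 284/21.
On [3, 6], s(x) = 9 + 23/7·(x - 3) - 130/21·(x - 3)² + 272/189·(x - 3)³.
With (x - 3) = 2: s(5) = 439/189.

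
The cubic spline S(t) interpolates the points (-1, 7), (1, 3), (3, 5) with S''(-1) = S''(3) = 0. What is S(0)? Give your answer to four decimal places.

With M_i denoting the second derivative at x_i, h_i = 2, 2, and Δ_i = (y_(i+1) − y_i)/h_i = -2, 1:
  2·M_0 + 8·M_1 + 2·M_2 = 6(Δ_1 - Δ_0) = 18
Natural end conditions: M_0 = M_2 = 0.
Solving: M_0 = 0, M_1 = 9/4, M_2 = 0.
On [-1, 1], S(t) = 7 - 11/4·(t + 1) + 0·(t + 1)² + 3/16·(t + 1)³.
With (t + 1) = 1: S(0) = 71/16.

4.4375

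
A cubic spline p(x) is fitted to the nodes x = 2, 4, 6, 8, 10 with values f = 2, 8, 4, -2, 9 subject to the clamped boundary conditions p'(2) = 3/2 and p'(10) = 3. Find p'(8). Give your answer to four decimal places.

With m_i denoting the second derivative at x_i, h_i = 2, 2, 2, 2, and Δ_i = (y_(i+1) − y_i)/h_i = 3, -2, -3, 11/2:
  2·m_0 + 8·m_1 + 2·m_2 = 6(Δ_1 - Δ_0) = -30
  2·m_1 + 8·m_2 + 2·m_3 = 6(Δ_2 - Δ_1) = -6
  2·m_2 + 8·m_3 + 2·m_4 = 6(Δ_3 - Δ_2) = 51
Clamped end conditions give two more equations: 2h_0·m_0 + h_0·m_1 = 6(Δ_0 - p'(2)) = 9 and h_3·m_3 + 2h_3·m_4 = 6(p'(10) - Δ_3) = -15.
Hence m_0 = 249/56, m_1 = -123/28, m_2 = -15/8, m_3 = 249/28, m_4 = -459/56.
On [8, 10], p'(x) = b_3 + 2c_3·(x - 8) + 3d_3·(x - 8)² with b_3 = Δ_3 - h_3(2m_3 + m_4)/6 = 129/56, c_3 = m_3/2 = 249/56, d_3 = (m_4 - m_3)/(6h_3) = -319/224. So p'(8) = 129/56.

2.3036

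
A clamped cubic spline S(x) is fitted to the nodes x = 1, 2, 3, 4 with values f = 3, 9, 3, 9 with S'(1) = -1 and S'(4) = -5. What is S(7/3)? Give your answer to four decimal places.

7.3407

Write m_i for S''(x_i). With h_i = 1, 1, 1 and divided differences Δ_i = 6, -6, 6, the continuity of S' gives the tridiagonal system
  1·m_0 + 4·m_1 + 1·m_2 = 6(Δ_1 - Δ_0) = -72
  1·m_1 + 4·m_2 + 1·m_3 = 6(Δ_2 - Δ_1) = 72
Clamped end conditions give two more equations: 2h_0·m_0 + h_0·m_1 = 6(Δ_0 - S'(1)) = 42 and h_2·m_2 + 2h_2·m_3 = 6(S'(4) - Δ_2) = -66.
Solving: m_0 = 602/15, m_1 = -574/15, m_2 = 614/15, m_3 = -802/15.
On [2, 3], S(x) = 9 - 1/15·(x - 2) - 287/15·(x - 2)² + 66/5·(x - 2)³.
With (x - 2) = 1/3: S(7/3) = 991/135.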